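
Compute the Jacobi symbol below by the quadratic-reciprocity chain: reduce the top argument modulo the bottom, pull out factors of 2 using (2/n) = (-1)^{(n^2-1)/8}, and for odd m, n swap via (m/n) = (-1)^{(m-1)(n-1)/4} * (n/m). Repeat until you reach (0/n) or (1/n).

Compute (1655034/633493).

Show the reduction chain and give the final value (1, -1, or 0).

(1655034/633493): 1655034 mod 633493 = 388048, so (1655034/633493) = (388048/633493)
factor out 2^4: 388048 = 2^4·24253; with 633493 mod 8 = 5, (2/633493) = -1; sign now +1; continue with (24253/633493)
flip (24253/633493) -> (633493/24253): both odd, 24253 mod 4 = 1, 633493 mod 4 = 1, so the flip contributes +1; sign now +1
(633493/24253): 633493 mod 24253 = 2915, so (633493/24253) = (2915/24253)
flip (2915/24253) -> (24253/2915): both odd, 2915 mod 4 = 3, 24253 mod 4 = 1, so the flip contributes +1; sign now +1
(24253/2915): 24253 mod 2915 = 933, so (24253/2915) = (933/2915)
flip (933/2915) -> (2915/933): both odd, 933 mod 4 = 1, 2915 mod 4 = 3, so the flip contributes +1; sign now +1
(2915/933): 2915 mod 933 = 116, so (2915/933) = (116/933)
factor out 2^2: 116 = 2^2·29; with 933 mod 8 = 5, (2/933) = -1; sign now +1; continue with (29/933)
flip (29/933) -> (933/29): both odd, 29 mod 4 = 1, 933 mod 4 = 1, so the flip contributes +1; sign now +1
(933/29): 933 mod 29 = 5, so (933/29) = (5/29)
flip (5/29) -> (29/5): both odd, 5 mod 4 = 1, 29 mod 4 = 1, so the flip contributes +1; sign now +1
(29/5): 29 mod 5 = 4, so (29/5) = (4/5)
factor out 2^2: 4 = 2^2·1; with 5 mod 8 = 5, (2/5) = -1; sign now +1; continue with (1/5)
reached (1/5) = 1, so the symbol is +1

1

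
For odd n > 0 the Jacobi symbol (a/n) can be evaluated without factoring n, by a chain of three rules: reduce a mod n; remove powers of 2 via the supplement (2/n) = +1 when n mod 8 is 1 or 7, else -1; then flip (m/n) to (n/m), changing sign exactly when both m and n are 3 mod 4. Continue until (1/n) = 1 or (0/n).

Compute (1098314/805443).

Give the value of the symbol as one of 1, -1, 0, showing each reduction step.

1

(1098314/805443): 1098314 mod 805443 = 292871, so (1098314/805443) = (292871/805443)
flip (292871/805443) -> (805443/292871): both odd, 292871 mod 4 = 3, 805443 mod 4 = 3, so the flip contributes -1; sign now -1
(805443/292871): 805443 mod 292871 = 219701, so (805443/292871) = (219701/292871)
flip (219701/292871) -> (292871/219701): both odd, 219701 mod 4 = 1, 292871 mod 4 = 3, so the flip contributes +1; sign now -1
(292871/219701): 292871 mod 219701 = 73170, so (292871/219701) = (73170/219701)
factor out 2^1: 73170 = 2^1·36585; with 219701 mod 8 = 5, (2/219701) = -1; sign now +1; continue with (36585/219701)
flip (36585/219701) -> (219701/36585): both odd, 36585 mod 4 = 1, 219701 mod 4 = 1, so the flip contributes +1; sign now +1
(219701/36585): 219701 mod 36585 = 191, so (219701/36585) = (191/36585)
flip (191/36585) -> (36585/191): both odd, 191 mod 4 = 3, 36585 mod 4 = 1, so the flip contributes +1; sign now +1
(36585/191): 36585 mod 191 = 104, so (36585/191) = (104/191)
factor out 2^3: 104 = 2^3·13; with 191 mod 8 = 7, (2/191) = +1; sign now +1; continue with (13/191)
flip (13/191) -> (191/13): both odd, 13 mod 4 = 1, 191 mod 4 = 3, so the flip contributes +1; sign now +1
(191/13): 191 mod 13 = 9, so (191/13) = (9/13)
flip (9/13) -> (13/9): both odd, 9 mod 4 = 1, 13 mod 4 = 1, so the flip contributes +1; sign now +1
(13/9): 13 mod 9 = 4, so (13/9) = (4/9)
factor out 2^2: 4 = 2^2·1; with 9 mod 8 = 1, (2/9) = +1; sign now +1; continue with (1/9)
reached (1/9) = 1, so the symbol is +1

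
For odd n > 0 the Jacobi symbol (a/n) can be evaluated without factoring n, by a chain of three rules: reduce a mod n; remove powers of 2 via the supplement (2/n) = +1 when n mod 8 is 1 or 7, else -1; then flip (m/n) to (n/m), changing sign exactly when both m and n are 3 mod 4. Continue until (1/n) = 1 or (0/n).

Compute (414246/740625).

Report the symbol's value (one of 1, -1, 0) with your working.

factor out 2^1: 414246 = 2^1·207123; with 740625 mod 8 = 1, (2/740625) = +1; sign now +1; continue with (207123/740625)
flip (207123/740625) -> (740625/207123): both odd, 207123 mod 4 = 3, 740625 mod 4 = 1, so the flip contributes +1; sign now +1
(740625/207123): 740625 mod 207123 = 119256, so (740625/207123) = (119256/207123)
factor out 2^3: 119256 = 2^3·14907; with 207123 mod 8 = 3, (2/207123) = -1; sign now -1; continue with (14907/207123)
flip (14907/207123) -> (207123/14907): both odd, 14907 mod 4 = 3, 207123 mod 4 = 3, so the flip contributes -1; sign now +1
(207123/14907): 207123 mod 14907 = 13332, so (207123/14907) = (13332/14907)
factor out 2^2: 13332 = 2^2·3333; with 14907 mod 8 = 3, (2/14907) = -1; sign now +1; continue with (3333/14907)
flip (3333/14907) -> (14907/3333): both odd, 3333 mod 4 = 1, 14907 mod 4 = 3, so the flip contributes +1; sign now +1
(14907/3333): 14907 mod 3333 = 1575, so (14907/3333) = (1575/3333)
flip (1575/3333) -> (3333/1575): both odd, 1575 mod 4 = 3, 3333 mod 4 = 1, so the flip contributes +1; sign now +1
(3333/1575): 3333 mod 1575 = 183, so (3333/1575) = (183/1575)
flip (183/1575) -> (1575/183): both odd, 183 mod 4 = 3, 1575 mod 4 = 3, so the flip contributes -1; sign now -1
(1575/183): 1575 mod 183 = 111, so (1575/183) = (111/183)
flip (111/183) -> (183/111): both odd, 111 mod 4 = 3, 183 mod 4 = 3, so the flip contributes -1; sign now +1
(183/111): 183 mod 111 = 72, so (183/111) = (72/111)
factor out 2^3: 72 = 2^3·9; with 111 mod 8 = 7, (2/111) = +1; sign now +1; continue with (9/111)
flip (9/111) -> (111/9): both odd, 9 mod 4 = 1, 111 mod 4 = 3, so the flip contributes +1; sign now +1
(111/9): 111 mod 9 = 3, so (111/9) = (3/9)
flip (3/9) -> (9/3): both odd, 3 mod 4 = 3, 9 mod 4 = 1, so the flip contributes +1; sign now +1
(9/3): 9 mod 3 = 0, so (9/3) = (0/3)
reached (0/3); gcd(a, n) > 1, so (0/3) = 0 and the symbol is 0

0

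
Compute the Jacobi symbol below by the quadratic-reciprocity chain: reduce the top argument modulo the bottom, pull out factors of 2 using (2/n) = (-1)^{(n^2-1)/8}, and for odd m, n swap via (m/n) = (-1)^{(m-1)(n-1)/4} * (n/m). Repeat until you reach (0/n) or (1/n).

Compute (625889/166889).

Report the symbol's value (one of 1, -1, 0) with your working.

(625889/166889): 625889 mod 166889 = 125222, so (625889/166889) = (125222/166889)
factor out 2^1: 125222 = 2^1·62611; with 166889 mod 8 = 1, (2/166889) = +1; sign now +1; continue with (62611/166889)
flip (62611/166889) -> (166889/62611): both odd, 62611 mod 4 = 3, 166889 mod 4 = 1, so the flip contributes +1; sign now +1
(166889/62611): 166889 mod 62611 = 41667, so (166889/62611) = (41667/62611)
flip (41667/62611) -> (62611/41667): both odd, 41667 mod 4 = 3, 62611 mod 4 = 3, so the flip contributes -1; sign now -1
(62611/41667): 62611 mod 41667 = 20944, so (62611/41667) = (20944/41667)
factor out 2^4: 20944 = 2^4·1309; with 41667 mod 8 = 3, (2/41667) = -1; sign now -1; continue with (1309/41667)
flip (1309/41667) -> (41667/1309): both odd, 1309 mod 4 = 1, 41667 mod 4 = 3, so the flip contributes +1; sign now -1
(41667/1309): 41667 mod 1309 = 1088, so (41667/1309) = (1088/1309)
factor out 2^6: 1088 = 2^6·17; with 1309 mod 8 = 5, (2/1309) = -1; sign now -1; continue with (17/1309)
flip (17/1309) -> (1309/17): both odd, 17 mod 4 = 1, 1309 mod 4 = 1, so the flip contributes +1; sign now -1
(1309/17): 1309 mod 17 = 0, so (1309/17) = (0/17)
reached (0/17); gcd(a, n) > 1, so (0/17) = 0 and the symbol is 0

0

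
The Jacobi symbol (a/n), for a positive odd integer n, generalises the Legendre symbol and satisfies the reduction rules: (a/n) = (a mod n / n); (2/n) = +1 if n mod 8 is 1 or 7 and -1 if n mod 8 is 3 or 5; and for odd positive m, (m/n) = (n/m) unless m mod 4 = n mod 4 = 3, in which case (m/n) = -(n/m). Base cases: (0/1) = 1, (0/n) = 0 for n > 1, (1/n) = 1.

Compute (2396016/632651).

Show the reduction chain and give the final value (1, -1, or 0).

1

(2396016/632651) = (498063/632651)   [reduce mod 632651]
reciprocity: (498063/632651) = -1·(632651/498063) since 498063 mod 4 = 3, 632651 mod 4 = 3; sign now -1
(632651/498063) = (134588/498063)   [reduce mod 498063]
134588 = 2^2·33647; (2/498063) = +1 since 498063 mod 8 = 7, so (134588/498063) = (+1)^2·(33647/498063); sign now -1
reciprocity: (33647/498063) = -1·(498063/33647) since 33647 mod 4 = 3, 498063 mod 4 = 3; sign now +1
(498063/33647) = (27005/33647)   [reduce mod 33647]
reciprocity: (27005/33647) = +1·(33647/27005) since 27005 mod 4 = 1, 33647 mod 4 = 3; sign now +1
(33647/27005) = (6642/27005)   [reduce mod 27005]
6642 = 2^1·3321; (2/27005) = -1 since 27005 mod 8 = 5, so (6642/27005) = (-1)^1·(3321/27005); sign now -1
reciprocity: (3321/27005) = +1·(27005/3321) since 3321 mod 4 = 1, 27005 mod 4 = 1; sign now -1
(27005/3321) = (437/3321)   [reduce mod 3321]
reciprocity: (437/3321) = +1·(3321/437) since 437 mod 4 = 1, 3321 mod 4 = 1; sign now -1
(3321/437) = (262/437)   [reduce mod 437]
262 = 2^1·131; (2/437) = -1 since 437 mod 8 = 5, so (262/437) = (-1)^1·(131/437); sign now +1
reciprocity: (131/437) = +1·(437/131) since 131 mod 4 = 3, 437 mod 4 = 1; sign now +1
(437/131) = (44/131)   [reduce mod 131]
44 = 2^2·11; (2/131) = -1 since 131 mod 8 = 3, so (44/131) = (-1)^2·(11/131); sign now +1
reciprocity: (11/131) = -1·(131/11) since 11 mod 4 = 3, 131 mod 4 = 3; sign now -1
(131/11) = (10/11)   [reduce mod 11]
10 = 2^1·5; (2/11) = -1 since 11 mod 8 = 3, so (10/11) = (-1)^1·(5/11); sign now +1
reciprocity: (5/11) = +1·(11/5) since 5 mod 4 = 1, 11 mod 4 = 3; sign now +1
(11/5) = (1/5)   [reduce mod 5]
(1/5) = 1; final value = sign = +1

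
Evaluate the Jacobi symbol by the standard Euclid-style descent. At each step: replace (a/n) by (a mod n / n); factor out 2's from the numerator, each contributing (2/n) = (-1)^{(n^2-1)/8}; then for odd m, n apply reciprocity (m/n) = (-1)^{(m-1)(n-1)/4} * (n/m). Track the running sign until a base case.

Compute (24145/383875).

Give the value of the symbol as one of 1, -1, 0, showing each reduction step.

0

flip (24145/383875) -> (383875/24145): both odd, 24145 mod 4 = 1, 383875 mod 4 = 3, so the flip contributes +1; sign now +1
(383875/24145): 383875 mod 24145 = 21700, so (383875/24145) = (21700/24145)
factor out 2^2: 21700 = 2^2·5425; with 24145 mod 8 = 1, (2/24145) = +1; sign now +1; continue with (5425/24145)
flip (5425/24145) -> (24145/5425): both odd, 5425 mod 4 = 1, 24145 mod 4 = 1, so the flip contributes +1; sign now +1
(24145/5425): 24145 mod 5425 = 2445, so (24145/5425) = (2445/5425)
flip (2445/5425) -> (5425/2445): both odd, 2445 mod 4 = 1, 5425 mod 4 = 1, so the flip contributes +1; sign now +1
(5425/2445): 5425 mod 2445 = 535, so (5425/2445) = (535/2445)
flip (535/2445) -> (2445/535): both odd, 535 mod 4 = 3, 2445 mod 4 = 1, so the flip contributes +1; sign now +1
(2445/535): 2445 mod 535 = 305, so (2445/535) = (305/535)
flip (305/535) -> (535/305): both odd, 305 mod 4 = 1, 535 mod 4 = 3, so the flip contributes +1; sign now +1
(535/305): 535 mod 305 = 230, so (535/305) = (230/305)
factor out 2^1: 230 = 2^1·115; with 305 mod 8 = 1, (2/305) = +1; sign now +1; continue with (115/305)
flip (115/305) -> (305/115): both odd, 115 mod 4 = 3, 305 mod 4 = 1, so the flip contributes +1; sign now +1
(305/115): 305 mod 115 = 75, so (305/115) = (75/115)
flip (75/115) -> (115/75): both odd, 75 mod 4 = 3, 115 mod 4 = 3, so the flip contributes -1; sign now -1
(115/75): 115 mod 75 = 40, so (115/75) = (40/75)
factor out 2^3: 40 = 2^3·5; with 75 mod 8 = 3, (2/75) = -1; sign now +1; continue with (5/75)
flip (5/75) -> (75/5): both odd, 5 mod 4 = 1, 75 mod 4 = 3, so the flip contributes +1; sign now +1
(75/5): 75 mod 5 = 0, so (75/5) = (0/5)
reached (0/5); gcd(a, n) > 1, so (0/5) = 0 and the symbol is 0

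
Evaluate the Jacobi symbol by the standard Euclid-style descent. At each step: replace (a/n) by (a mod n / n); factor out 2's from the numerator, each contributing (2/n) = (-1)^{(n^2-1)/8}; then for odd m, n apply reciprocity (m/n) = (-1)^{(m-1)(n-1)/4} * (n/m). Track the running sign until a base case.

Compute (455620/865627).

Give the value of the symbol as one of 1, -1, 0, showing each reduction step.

455620 = 2^2·113905; (2/865627) = -1 since 865627 mod 8 = 3, so (455620/865627) = (-1)^2·(113905/865627); sign now +1
reciprocity: (113905/865627) = +1·(865627/113905) since 113905 mod 4 = 1, 865627 mod 4 = 3; sign now +1
(865627/113905) = (68292/113905)   [reduce mod 113905]
68292 = 2^2·17073; (2/113905) = +1 since 113905 mod 8 = 1, so (68292/113905) = (+1)^2·(17073/113905); sign now +1
reciprocity: (17073/113905) = +1·(113905/17073) since 17073 mod 4 = 1, 113905 mod 4 = 1; sign now +1
(113905/17073) = (11467/17073)   [reduce mod 17073]
reciprocity: (11467/17073) = +1·(17073/11467) since 11467 mod 4 = 3, 17073 mod 4 = 1; sign now +1
(17073/11467) = (5606/11467)   [reduce mod 11467]
5606 = 2^1·2803; (2/11467) = -1 since 11467 mod 8 = 3, so (5606/11467) = (-1)^1·(2803/11467); sign now -1
reciprocity: (2803/11467) = -1·(11467/2803) since 2803 mod 4 = 3, 11467 mod 4 = 3; sign now +1
(11467/2803) = (255/2803)   [reduce mod 2803]
reciprocity: (255/2803) = -1·(2803/255) since 255 mod 4 = 3, 2803 mod 4 = 3; sign now -1
(2803/255) = (253/255)   [reduce mod 255]
reciprocity: (253/255) = +1·(255/253) since 253 mod 4 = 1, 255 mod 4 = 3; sign now -1
(255/253) = (2/253)   [reduce mod 253]
2 = 2^1·1; (2/253) = -1 since 253 mod 8 = 5, so (2/253) = (-1)^1·(1/253); sign now +1
(1/253) = 1; final value = sign = +1

1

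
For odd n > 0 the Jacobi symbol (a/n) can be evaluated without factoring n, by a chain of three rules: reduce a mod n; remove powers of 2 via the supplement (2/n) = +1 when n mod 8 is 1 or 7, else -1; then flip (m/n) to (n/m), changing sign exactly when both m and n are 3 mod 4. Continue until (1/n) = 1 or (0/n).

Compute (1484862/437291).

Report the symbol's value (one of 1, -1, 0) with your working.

-1

(1484862/437291) = (172989/437291)   [reduce mod 437291]
reciprocity: (172989/437291) = +1·(437291/172989) since 172989 mod 4 = 1, 437291 mod 4 = 3; sign now +1
(437291/172989) = (91313/172989)   [reduce mod 172989]
reciprocity: (91313/172989) = +1·(172989/91313) since 91313 mod 4 = 1, 172989 mod 4 = 1; sign now +1
(172989/91313) = (81676/91313)   [reduce mod 91313]
81676 = 2^2·20419; (2/91313) = +1 since 91313 mod 8 = 1, so (81676/91313) = (+1)^2·(20419/91313); sign now +1
reciprocity: (20419/91313) = +1·(91313/20419) since 20419 mod 4 = 3, 91313 mod 4 = 1; sign now +1
(91313/20419) = (9637/20419)   [reduce mod 20419]
reciprocity: (9637/20419) = +1·(20419/9637) since 9637 mod 4 = 1, 20419 mod 4 = 3; sign now +1
(20419/9637) = (1145/9637)   [reduce mod 9637]
reciprocity: (1145/9637) = +1·(9637/1145) since 1145 mod 4 = 1, 9637 mod 4 = 1; sign now +1
(9637/1145) = (477/1145)   [reduce mod 1145]
reciprocity: (477/1145) = +1·(1145/477) since 477 mod 4 = 1, 1145 mod 4 = 1; sign now +1
(1145/477) = (191/477)   [reduce mod 477]
reciprocity: (191/477) = +1·(477/191) since 191 mod 4 = 3, 477 mod 4 = 1; sign now +1
(477/191) = (95/191)   [reduce mod 191]
reciprocity: (95/191) = -1·(191/95) since 95 mod 4 = 3, 191 mod 4 = 3; sign now -1
(191/95) = (1/95)   [reduce mod 95]
(1/95) = 1; final value = sign = -1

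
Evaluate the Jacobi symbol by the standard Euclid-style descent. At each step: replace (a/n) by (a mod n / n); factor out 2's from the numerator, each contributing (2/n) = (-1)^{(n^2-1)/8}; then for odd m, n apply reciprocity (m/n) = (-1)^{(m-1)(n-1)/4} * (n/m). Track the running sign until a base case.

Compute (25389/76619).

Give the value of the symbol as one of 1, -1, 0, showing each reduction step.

1

reciprocity: (25389/76619) = +1·(76619/25389) since 25389 mod 4 = 1, 76619 mod 4 = 3; sign now +1
(76619/25389) = (452/25389)   [reduce mod 25389]
452 = 2^2·113; (2/25389) = -1 since 25389 mod 8 = 5, so (452/25389) = (-1)^2·(113/25389); sign now +1
reciprocity: (113/25389) = +1·(25389/113) since 113 mod 4 = 1, 25389 mod 4 = 1; sign now +1
(25389/113) = (77/113)   [reduce mod 113]
reciprocity: (77/113) = +1·(113/77) since 77 mod 4 = 1, 113 mod 4 = 1; sign now +1
(113/77) = (36/77)   [reduce mod 77]
36 = 2^2·9; (2/77) = -1 since 77 mod 8 = 5, so (36/77) = (-1)^2·(9/77); sign now +1
reciprocity: (9/77) = +1·(77/9) since 9 mod 4 = 1, 77 mod 4 = 1; sign now +1
(77/9) = (5/9)   [reduce mod 9]
reciprocity: (5/9) = +1·(9/5) since 5 mod 4 = 1, 9 mod 4 = 1; sign now +1
(9/5) = (4/5)   [reduce mod 5]
4 = 2^2·1; (2/5) = -1 since 5 mod 8 = 5, so (4/5) = (-1)^2·(1/5); sign now +1
(1/5) = 1; final value = sign = +1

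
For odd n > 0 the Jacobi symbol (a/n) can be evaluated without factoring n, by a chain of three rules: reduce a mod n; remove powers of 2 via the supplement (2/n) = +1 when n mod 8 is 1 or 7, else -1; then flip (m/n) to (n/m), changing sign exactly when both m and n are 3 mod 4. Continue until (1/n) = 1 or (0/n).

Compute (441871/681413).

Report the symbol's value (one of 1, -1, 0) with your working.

-1

reciprocity: (441871/681413) = +1·(681413/441871) since 441871 mod 4 = 3, 681413 mod 4 = 1; sign now +1
(681413/441871) = (239542/441871)   [reduce mod 441871]
239542 = 2^1·119771; (2/441871) = +1 since 441871 mod 8 = 7, so (239542/441871) = (+1)^1·(119771/441871); sign now +1
reciprocity: (119771/441871) = -1·(441871/119771) since 119771 mod 4 = 3, 441871 mod 4 = 3; sign now -1
(441871/119771) = (82558/119771)   [reduce mod 119771]
82558 = 2^1·41279; (2/119771) = -1 since 119771 mod 8 = 3, so (82558/119771) = (-1)^1·(41279/119771); sign now +1
reciprocity: (41279/119771) = -1·(119771/41279) since 41279 mod 4 = 3, 119771 mod 4 = 3; sign now -1
(119771/41279) = (37213/41279)   [reduce mod 41279]
reciprocity: (37213/41279) = +1·(41279/37213) since 37213 mod 4 = 1, 41279 mod 4 = 3; sign now -1
(41279/37213) = (4066/37213)   [reduce mod 37213]
4066 = 2^1·2033; (2/37213) = -1 since 37213 mod 8 = 5, so (4066/37213) = (-1)^1·(2033/37213); sign now +1
reciprocity: (2033/37213) = +1·(37213/2033) since 2033 mod 4 = 1, 37213 mod 4 = 1; sign now +1
(37213/2033) = (619/2033)   [reduce mod 2033]
reciprocity: (619/2033) = +1·(2033/619) since 619 mod 4 = 3, 2033 mod 4 = 1; sign now +1
(2033/619) = (176/619)   [reduce mod 619]
176 = 2^4·11; (2/619) = -1 since 619 mod 8 = 3, so (176/619) = (-1)^4·(11/619); sign now +1
reciprocity: (11/619) = -1·(619/11) since 11 mod 4 = 3, 619 mod 4 = 3; sign now -1
(619/11) = (3/11)   [reduce mod 11]
reciprocity: (3/11) = -1·(11/3) since 3 mod 4 = 3, 11 mod 4 = 3; sign now +1
(11/3) = (2/3)   [reduce mod 3]
2 = 2^1·1; (2/3) = -1 since 3 mod 8 = 3, so (2/3) = (-1)^1·(1/3); sign now -1
(1/3) = 1; final value = sign = -1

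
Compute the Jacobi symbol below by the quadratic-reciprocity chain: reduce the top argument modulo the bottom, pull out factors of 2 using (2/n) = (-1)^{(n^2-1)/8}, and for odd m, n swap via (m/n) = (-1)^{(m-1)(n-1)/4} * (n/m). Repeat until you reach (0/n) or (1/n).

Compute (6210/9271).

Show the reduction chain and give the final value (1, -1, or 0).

factor out 2^1: 6210 = 2^1·3105; with 9271 mod 8 = 7, (2/9271) = +1; sign now +1; continue with (3105/9271)
flip (3105/9271) -> (9271/3105): both odd, 3105 mod 4 = 1, 9271 mod 4 = 3, so the flip contributes +1; sign now +1
(9271/3105): 9271 mod 3105 = 3061, so (9271/3105) = (3061/3105)
flip (3061/3105) -> (3105/3061): both odd, 3061 mod 4 = 1, 3105 mod 4 = 1, so the flip contributes +1; sign now +1
(3105/3061): 3105 mod 3061 = 44, so (3105/3061) = (44/3061)
factor out 2^2: 44 = 2^2·11; with 3061 mod 8 = 5, (2/3061) = -1; sign now +1; continue with (11/3061)
flip (11/3061) -> (3061/11): both odd, 11 mod 4 = 3, 3061 mod 4 = 1, so the flip contributes +1; sign now +1
(3061/11): 3061 mod 11 = 3, so (3061/11) = (3/11)
flip (3/11) -> (11/3): both odd, 3 mod 4 = 3, 11 mod 4 = 3, so the flip contributes -1; sign now -1
(11/3): 11 mod 3 = 2, so (11/3) = (2/3)
factor out 2^1: 2 = 2^1·1; with 3 mod 8 = 3, (2/3) = -1; sign now +1; continue with (1/3)
reached (1/3) = 1, so the symbol is +1

1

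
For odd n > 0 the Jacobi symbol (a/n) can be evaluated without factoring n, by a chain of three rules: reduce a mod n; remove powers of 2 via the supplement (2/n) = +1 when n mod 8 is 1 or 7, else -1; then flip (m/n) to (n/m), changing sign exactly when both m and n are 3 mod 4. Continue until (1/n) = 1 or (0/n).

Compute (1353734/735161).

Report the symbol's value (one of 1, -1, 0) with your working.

(1353734/735161): 1353734 mod 735161 = 618573, so (1353734/735161) = (618573/735161)
flip (618573/735161) -> (735161/618573): both odd, 618573 mod 4 = 1, 735161 mod 4 = 1, so the flip contributes +1; sign now +1
(735161/618573): 735161 mod 618573 = 116588, so (735161/618573) = (116588/618573)
factor out 2^2: 116588 = 2^2·29147; with 618573 mod 8 = 5, (2/618573) = -1; sign now +1; continue with (29147/618573)
flip (29147/618573) -> (618573/29147): both odd, 29147 mod 4 = 3, 618573 mod 4 = 1, so the flip contributes +1; sign now +1
(618573/29147): 618573 mod 29147 = 6486, so (618573/29147) = (6486/29147)
factor out 2^1: 6486 = 2^1·3243; with 29147 mod 8 = 3, (2/29147) = -1; sign now -1; continue with (3243/29147)
flip (3243/29147) -> (29147/3243): both odd, 3243 mod 4 = 3, 29147 mod 4 = 3, so the flip contributes -1; sign now +1
(29147/3243): 29147 mod 3243 = 3203, so (29147/3243) = (3203/3243)
flip (3203/3243) -> (3243/3203): both odd, 3203 mod 4 = 3, 3243 mod 4 = 3, so the flip contributes -1; sign now -1
(3243/3203): 3243 mod 3203 = 40, so (3243/3203) = (40/3203)
factor out 2^3: 40 = 2^3·5; with 3203 mod 8 = 3, (2/3203) = -1; sign now +1; continue with (5/3203)
flip (5/3203) -> (3203/5): both odd, 5 mod 4 = 1, 3203 mod 4 = 3, so the flip contributes +1; sign now +1
(3203/5): 3203 mod 5 = 3, so (3203/5) = (3/5)
flip (3/5) -> (5/3): both odd, 3 mod 4 = 3, 5 mod 4 = 1, so the flip contributes +1; sign now +1
(5/3): 5 mod 3 = 2, so (5/3) = (2/3)
factor out 2^1: 2 = 2^1·1; with 3 mod 8 = 3, (2/3) = -1; sign now -1; continue with (1/3)
reached (1/3) = 1, so the symbol is -1

-1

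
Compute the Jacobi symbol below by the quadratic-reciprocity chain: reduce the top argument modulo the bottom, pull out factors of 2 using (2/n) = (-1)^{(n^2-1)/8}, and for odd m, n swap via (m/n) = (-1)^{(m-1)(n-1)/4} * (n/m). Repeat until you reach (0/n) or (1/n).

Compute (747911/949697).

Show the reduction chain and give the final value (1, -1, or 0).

reciprocity: (747911/949697) = +1·(949697/747911) since 747911 mod 4 = 3, 949697 mod 4 = 1; sign now +1
(949697/747911) = (201786/747911)   [reduce mod 747911]
201786 = 2^1·100893; (2/747911) = +1 since 747911 mod 8 = 7, so (201786/747911) = (+1)^1·(100893/747911); sign now +1
reciprocity: (100893/747911) = +1·(747911/100893) since 100893 mod 4 = 1, 747911 mod 4 = 3; sign now +1
(747911/100893) = (41660/100893)   [reduce mod 100893]
41660 = 2^2·10415; (2/100893) = -1 since 100893 mod 8 = 5, so (41660/100893) = (-1)^2·(10415/100893); sign now +1
reciprocity: (10415/100893) = +1·(100893/10415) since 10415 mod 4 = 3, 100893 mod 4 = 1; sign now +1
(100893/10415) = (7158/10415)   [reduce mod 10415]
7158 = 2^1·3579; (2/10415) = +1 since 10415 mod 8 = 7, so (7158/10415) = (+1)^1·(3579/10415); sign now +1
reciprocity: (3579/10415) = -1·(10415/3579) since 3579 mod 4 = 3, 10415 mod 4 = 3; sign now -1
(10415/3579) = (3257/3579)   [reduce mod 3579]
reciprocity: (3257/3579) = +1·(3579/3257) since 3257 mod 4 = 1, 3579 mod 4 = 3; sign now -1
(3579/3257) = (322/3257)   [reduce mod 3257]
322 = 2^1·161; (2/3257) = +1 since 3257 mod 8 = 1, so (322/3257) = (+1)^1·(161/3257); sign now -1
reciprocity: (161/3257) = +1·(3257/161) since 161 mod 4 = 1, 3257 mod 4 = 1; sign now -1
(3257/161) = (37/161)   [reduce mod 161]
reciprocity: (37/161) = +1·(161/37) since 37 mod 4 = 1, 161 mod 4 = 1; sign now -1
(161/37) = (13/37)   [reduce mod 37]
reciprocity: (13/37) = +1·(37/13) since 13 mod 4 = 1, 37 mod 4 = 1; sign now -1
(37/13) = (11/13)   [reduce mod 13]
reciprocity: (11/13) = +1·(13/11) since 11 mod 4 = 3, 13 mod 4 = 1; sign now -1
(13/11) = (2/11)   [reduce mod 11]
2 = 2^1·1; (2/11) = -1 since 11 mod 8 = 3, so (2/11) = (-1)^1·(1/11); sign now +1
(1/11) = 1; final value = sign = +1

1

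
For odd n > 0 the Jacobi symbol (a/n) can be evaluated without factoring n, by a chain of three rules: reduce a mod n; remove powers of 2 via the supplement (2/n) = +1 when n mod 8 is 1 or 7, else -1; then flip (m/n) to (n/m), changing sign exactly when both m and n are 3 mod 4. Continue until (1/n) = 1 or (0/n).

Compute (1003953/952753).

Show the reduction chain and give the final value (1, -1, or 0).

1

(1003953/952753) = (51200/952753)   [reduce mod 952753]
51200 = 2^11·25; (2/952753) = +1 since 952753 mod 8 = 1, so (51200/952753) = (+1)^11·(25/952753); sign now +1
reciprocity: (25/952753) = +1·(952753/25) since 25 mod 4 = 1, 952753 mod 4 = 1; sign now +1
(952753/25) = (3/25)   [reduce mod 25]
reciprocity: (3/25) = +1·(25/3) since 3 mod 4 = 3, 25 mod 4 = 1; sign now +1
(25/3) = (1/3)   [reduce mod 3]
(1/3) = 1; final value = sign = +1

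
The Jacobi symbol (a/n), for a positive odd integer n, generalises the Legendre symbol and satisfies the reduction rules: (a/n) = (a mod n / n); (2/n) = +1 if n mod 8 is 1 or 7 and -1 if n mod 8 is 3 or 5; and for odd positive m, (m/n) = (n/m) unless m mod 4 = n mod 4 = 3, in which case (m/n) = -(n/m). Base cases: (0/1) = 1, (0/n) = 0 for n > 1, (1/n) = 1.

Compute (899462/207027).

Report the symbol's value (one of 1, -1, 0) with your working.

(899462/207027) = (71354/207027)   [reduce mod 207027]
71354 = 2^1·35677; (2/207027) = -1 since 207027 mod 8 = 3, so (71354/207027) = (-1)^1·(35677/207027); sign now -1
reciprocity: (35677/207027) = +1·(207027/35677) since 35677 mod 4 = 1, 207027 mod 4 = 3; sign now -1
(207027/35677) = (28642/35677)   [reduce mod 35677]
28642 = 2^1·14321; (2/35677) = -1 since 35677 mod 8 = 5, so (28642/35677) = (-1)^1·(14321/35677); sign now +1
reciprocity: (14321/35677) = +1·(35677/14321) since 14321 mod 4 = 1, 35677 mod 4 = 1; sign now +1
(35677/14321) = (7035/14321)   [reduce mod 14321]
reciprocity: (7035/14321) = +1·(14321/7035) since 7035 mod 4 = 3, 14321 mod 4 = 1; sign now +1
(14321/7035) = (251/7035)   [reduce mod 7035]
reciprocity: (251/7035) = -1·(7035/251) since 251 mod 4 = 3, 7035 mod 4 = 3; sign now -1
(7035/251) = (7/251)   [reduce mod 251]
reciprocity: (7/251) = -1·(251/7) since 7 mod 4 = 3, 251 mod 4 = 3; sign now +1
(251/7) = (6/7)   [reduce mod 7]
6 = 2^1·3; (2/7) = +1 since 7 mod 8 = 7, so (6/7) = (+1)^1·(3/7); sign now +1
reciprocity: (3/7) = -1·(7/3) since 3 mod 4 = 3, 7 mod 4 = 3; sign now -1
(7/3) = (1/3)   [reduce mod 3]
(1/3) = 1; final value = sign = -1

-1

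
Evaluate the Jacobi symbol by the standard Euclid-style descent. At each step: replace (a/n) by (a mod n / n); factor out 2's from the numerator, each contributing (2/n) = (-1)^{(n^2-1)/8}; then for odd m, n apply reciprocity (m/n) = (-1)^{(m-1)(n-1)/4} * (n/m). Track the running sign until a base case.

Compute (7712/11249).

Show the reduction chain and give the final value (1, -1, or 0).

-1

factor out 2^5: 7712 = 2^5·241; with 11249 mod 8 = 1, (2/11249) = +1; sign now +1; continue with (241/11249)
flip (241/11249) -> (11249/241): both odd, 241 mod 4 = 1, 11249 mod 4 = 1, so the flip contributes +1; sign now +1
(11249/241): 11249 mod 241 = 163, so (11249/241) = (163/241)
flip (163/241) -> (241/163): both odd, 163 mod 4 = 3, 241 mod 4 = 1, so the flip contributes +1; sign now +1
(241/163): 241 mod 163 = 78, so (241/163) = (78/163)
factor out 2^1: 78 = 2^1·39; with 163 mod 8 = 3, (2/163) = -1; sign now -1; continue with (39/163)
flip (39/163) -> (163/39): both odd, 39 mod 4 = 3, 163 mod 4 = 3, so the flip contributes -1; sign now +1
(163/39): 163 mod 39 = 7, so (163/39) = (7/39)
flip (7/39) -> (39/7): both odd, 7 mod 4 = 3, 39 mod 4 = 3, so the flip contributes -1; sign now -1
(39/7): 39 mod 7 = 4, so (39/7) = (4/7)
factor out 2^2: 4 = 2^2·1; with 7 mod 8 = 7, (2/7) = +1; sign now -1; continue with (1/7)
reached (1/7) = 1, so the symbol is -1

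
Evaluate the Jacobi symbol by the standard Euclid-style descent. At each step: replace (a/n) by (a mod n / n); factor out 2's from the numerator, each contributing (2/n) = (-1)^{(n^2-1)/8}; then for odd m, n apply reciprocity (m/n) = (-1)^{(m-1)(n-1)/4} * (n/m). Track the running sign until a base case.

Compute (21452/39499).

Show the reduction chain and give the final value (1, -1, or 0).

-1

factor out 2^2: 21452 = 2^2·5363; with 39499 mod 8 = 3, (2/39499) = -1; sign now +1; continue with (5363/39499)
flip (5363/39499) -> (39499/5363): both odd, 5363 mod 4 = 3, 39499 mod 4 = 3, so the flip contributes -1; sign now -1
(39499/5363): 39499 mod 5363 = 1958, so (39499/5363) = (1958/5363)
factor out 2^1: 1958 = 2^1·979; with 5363 mod 8 = 3, (2/5363) = -1; sign now +1; continue with (979/5363)
flip (979/5363) -> (5363/979): both odd, 979 mod 4 = 3, 5363 mod 4 = 3, so the flip contributes -1; sign now -1
(5363/979): 5363 mod 979 = 468, so (5363/979) = (468/979)
factor out 2^2: 468 = 2^2·117; with 979 mod 8 = 3, (2/979) = -1; sign now -1; continue with (117/979)
flip (117/979) -> (979/117): both odd, 117 mod 4 = 1, 979 mod 4 = 3, so the flip contributes +1; sign now -1
(979/117): 979 mod 117 = 43, so (979/117) = (43/117)
flip (43/117) -> (117/43): both odd, 43 mod 4 = 3, 117 mod 4 = 1, so the flip contributes +1; sign now -1
(117/43): 117 mod 43 = 31, so (117/43) = (31/43)
flip (31/43) -> (43/31): both odd, 31 mod 4 = 3, 43 mod 4 = 3, so the flip contributes -1; sign now +1
(43/31): 43 mod 31 = 12, so (43/31) = (12/31)
factor out 2^2: 12 = 2^2·3; with 31 mod 8 = 7, (2/31) = +1; sign now +1; continue with (3/31)
flip (3/31) -> (31/3): both odd, 3 mod 4 = 3, 31 mod 4 = 3, so the flip contributes -1; sign now -1
(31/3): 31 mod 3 = 1, so (31/3) = (1/3)
reached (1/3) = 1, so the symbol is -1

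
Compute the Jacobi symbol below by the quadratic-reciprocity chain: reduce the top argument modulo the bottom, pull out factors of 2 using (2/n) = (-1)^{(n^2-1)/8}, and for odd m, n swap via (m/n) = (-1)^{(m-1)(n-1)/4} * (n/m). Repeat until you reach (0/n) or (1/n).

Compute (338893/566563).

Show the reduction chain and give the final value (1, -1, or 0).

1

reciprocity: (338893/566563) = +1·(566563/338893) since 338893 mod 4 = 1, 566563 mod 4 = 3; sign now +1
(566563/338893) = (227670/338893)   [reduce mod 338893]
227670 = 2^1·113835; (2/338893) = -1 since 338893 mod 8 = 5, so (227670/338893) = (-1)^1·(113835/338893); sign now -1
reciprocity: (113835/338893) = +1·(338893/113835) since 113835 mod 4 = 3, 338893 mod 4 = 1; sign now -1
(338893/113835) = (111223/113835)   [reduce mod 113835]
reciprocity: (111223/113835) = -1·(113835/111223) since 111223 mod 4 = 3, 113835 mod 4 = 3; sign now +1
(113835/111223) = (2612/111223)   [reduce mod 111223]
2612 = 2^2·653; (2/111223) = +1 since 111223 mod 8 = 7, so (2612/111223) = (+1)^2·(653/111223); sign now +1
reciprocity: (653/111223) = +1·(111223/653) since 653 mod 4 = 1, 111223 mod 4 = 3; sign now +1
(111223/653) = (213/653)   [reduce mod 653]
reciprocity: (213/653) = +1·(653/213) since 213 mod 4 = 1, 653 mod 4 = 1; sign now +1
(653/213) = (14/213)   [reduce mod 213]
14 = 2^1·7; (2/213) = -1 since 213 mod 8 = 5, so (14/213) = (-1)^1·(7/213); sign now -1
reciprocity: (7/213) = +1·(213/7) since 7 mod 4 = 3, 213 mod 4 = 1; sign now -1
(213/7) = (3/7)   [reduce mod 7]
reciprocity: (3/7) = -1·(7/3) since 3 mod 4 = 3, 7 mod 4 = 3; sign now +1
(7/3) = (1/3)   [reduce mod 3]
(1/3) = 1; final value = sign = +1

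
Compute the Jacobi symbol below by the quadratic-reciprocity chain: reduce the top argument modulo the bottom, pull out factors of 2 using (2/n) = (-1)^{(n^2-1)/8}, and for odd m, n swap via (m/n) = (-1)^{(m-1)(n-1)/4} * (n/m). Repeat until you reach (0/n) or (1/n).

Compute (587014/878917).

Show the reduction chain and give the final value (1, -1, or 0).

587014 = 2^1·293507; (2/878917) = -1 since 878917 mod 8 = 5, so (587014/878917) = (-1)^1·(293507/878917); sign now -1
reciprocity: (293507/878917) = +1·(878917/293507) since 293507 mod 4 = 3, 878917 mod 4 = 1; sign now -1
(878917/293507) = (291903/293507)   [reduce mod 293507]
reciprocity: (291903/293507) = -1·(293507/291903) since 291903 mod 4 = 3, 293507 mod 4 = 3; sign now +1
(293507/291903) = (1604/291903)   [reduce mod 291903]
1604 = 2^2·401; (2/291903) = +1 since 291903 mod 8 = 7, so (1604/291903) = (+1)^2·(401/291903); sign now +1
reciprocity: (401/291903) = +1·(291903/401) since 401 mod 4 = 1, 291903 mod 4 = 3; sign now +1
(291903/401) = (376/401)   [reduce mod 401]
376 = 2^3·47; (2/401) = +1 since 401 mod 8 = 1, so (376/401) = (+1)^3·(47/401); sign now +1
reciprocity: (47/401) = +1·(401/47) since 47 mod 4 = 3, 401 mod 4 = 1; sign now +1
(401/47) = (25/47)   [reduce mod 47]
reciprocity: (25/47) = +1·(47/25) since 25 mod 4 = 1, 47 mod 4 = 3; sign now +1
(47/25) = (22/25)   [reduce mod 25]
22 = 2^1·11; (2/25) = +1 since 25 mod 8 = 1, so (22/25) = (+1)^1·(11/25); sign now +1
reciprocity: (11/25) = +1·(25/11) since 11 mod 4 = 3, 25 mod 4 = 1; sign now +1
(25/11) = (3/11)   [reduce mod 11]
reciprocity: (3/11) = -1·(11/3) since 3 mod 4 = 3, 11 mod 4 = 3; sign now -1
(11/3) = (2/3)   [reduce mod 3]
2 = 2^1·1; (2/3) = -1 since 3 mod 8 = 3, so (2/3) = (-1)^1·(1/3); sign now +1
(1/3) = 1; final value = sign = +1

1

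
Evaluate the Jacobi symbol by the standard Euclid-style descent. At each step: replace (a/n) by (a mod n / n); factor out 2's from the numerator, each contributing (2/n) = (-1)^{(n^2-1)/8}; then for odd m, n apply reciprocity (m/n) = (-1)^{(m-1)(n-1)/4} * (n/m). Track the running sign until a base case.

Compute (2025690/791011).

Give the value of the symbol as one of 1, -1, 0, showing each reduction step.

-1

(2025690/791011) = (443668/791011)   [reduce mod 791011]
443668 = 2^2·110917; (2/791011) = -1 since 791011 mod 8 = 3, so (443668/791011) = (-1)^2·(110917/791011); sign now +1
reciprocity: (110917/791011) = +1·(791011/110917) since 110917 mod 4 = 1, 791011 mod 4 = 3; sign now +1
(791011/110917) = (14592/110917)   [reduce mod 110917]
14592 = 2^8·57; (2/110917) = -1 since 110917 mod 8 = 5, so (14592/110917) = (-1)^8·(57/110917); sign now +1
reciprocity: (57/110917) = +1·(110917/57) since 57 mod 4 = 1, 110917 mod 4 = 1; sign now +1
(110917/57) = (52/57)   [reduce mod 57]
52 = 2^2·13; (2/57) = +1 since 57 mod 8 = 1, so (52/57) = (+1)^2·(13/57); sign now +1
reciprocity: (13/57) = +1·(57/13) since 13 mod 4 = 1, 57 mod 4 = 1; sign now +1
(57/13) = (5/13)   [reduce mod 13]
reciprocity: (5/13) = +1·(13/5) since 5 mod 4 = 1, 13 mod 4 = 1; sign now +1
(13/5) = (3/5)   [reduce mod 5]
reciprocity: (3/5) = +1·(5/3) since 3 mod 4 = 3, 5 mod 4 = 1; sign now +1
(5/3) = (2/3)   [reduce mod 3]
2 = 2^1·1; (2/3) = -1 since 3 mod 8 = 3, so (2/3) = (-1)^1·(1/3); sign now -1
(1/3) = 1; final value = sign = -1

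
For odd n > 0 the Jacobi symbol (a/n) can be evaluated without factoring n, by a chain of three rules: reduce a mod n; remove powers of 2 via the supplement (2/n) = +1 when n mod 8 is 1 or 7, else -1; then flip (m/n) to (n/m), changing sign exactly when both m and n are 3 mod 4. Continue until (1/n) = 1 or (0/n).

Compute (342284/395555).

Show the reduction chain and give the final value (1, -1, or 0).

342284 = 2^2·85571; (2/395555) = -1 since 395555 mod 8 = 3, so (342284/395555) = (-1)^2·(85571/395555); sign now +1
reciprocity: (85571/395555) = -1·(395555/85571) since 85571 mod 4 = 3, 395555 mod 4 = 3; sign now -1
(395555/85571) = (53271/85571)   [reduce mod 85571]
reciprocity: (53271/85571) = -1·(85571/53271) since 53271 mod 4 = 3, 85571 mod 4 = 3; sign now +1
(85571/53271) = (32300/53271)   [reduce mod 53271]
32300 = 2^2·8075; (2/53271) = +1 since 53271 mod 8 = 7, so (32300/53271) = (+1)^2·(8075/53271); sign now +1
reciprocity: (8075/53271) = -1·(53271/8075) since 8075 mod 4 = 3, 53271 mod 4 = 3; sign now -1
(53271/8075) = (4821/8075)   [reduce mod 8075]
reciprocity: (4821/8075) = +1·(8075/4821) since 4821 mod 4 = 1, 8075 mod 4 = 3; sign now -1
(8075/4821) = (3254/4821)   [reduce mod 4821]
3254 = 2^1·1627; (2/4821) = -1 since 4821 mod 8 = 5, so (3254/4821) = (-1)^1·(1627/4821); sign now +1
reciprocity: (1627/4821) = +1·(4821/1627) since 1627 mod 4 = 3, 4821 mod 4 = 1; sign now +1
(4821/1627) = (1567/1627)   [reduce mod 1627]
reciprocity: (1567/1627) = -1·(1627/1567) since 1567 mod 4 = 3, 1627 mod 4 = 3; sign now -1
(1627/1567) = (60/1567)   [reduce mod 1567]
60 = 2^2·15; (2/1567) = +1 since 1567 mod 8 = 7, so (60/1567) = (+1)^2·(15/1567); sign now -1
reciprocity: (15/1567) = -1·(1567/15) since 15 mod 4 = 3, 1567 mod 4 = 3; sign now +1
(1567/15) = (7/15)   [reduce mod 15]
reciprocity: (7/15) = -1·(15/7) since 7 mod 4 = 3, 15 mod 4 = 3; sign now -1
(15/7) = (1/7)   [reduce mod 7]
(1/7) = 1; final value = sign = -1

-1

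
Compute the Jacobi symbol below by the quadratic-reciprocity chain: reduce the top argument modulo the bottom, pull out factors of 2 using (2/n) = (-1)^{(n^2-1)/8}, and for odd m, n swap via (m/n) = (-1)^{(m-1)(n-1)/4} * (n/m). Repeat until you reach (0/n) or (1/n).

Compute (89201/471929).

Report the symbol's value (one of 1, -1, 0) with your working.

flip (89201/471929) -> (471929/89201): both odd, 89201 mod 4 = 1, 471929 mod 4 = 1, so the flip contributes +1; sign now +1
(471929/89201): 471929 mod 89201 = 25924, so (471929/89201) = (25924/89201)
factor out 2^2: 25924 = 2^2·6481; with 89201 mod 8 = 1, (2/89201) = +1; sign now +1; continue with (6481/89201)
flip (6481/89201) -> (89201/6481): both odd, 6481 mod 4 = 1, 89201 mod 4 = 1, so the flip contributes +1; sign now +1
(89201/6481): 89201 mod 6481 = 4948, so (89201/6481) = (4948/6481)
factor out 2^2: 4948 = 2^2·1237; with 6481 mod 8 = 1, (2/6481) = +1; sign now +1; continue with (1237/6481)
flip (1237/6481) -> (6481/1237): both odd, 1237 mod 4 = 1, 6481 mod 4 = 1, so the flip contributes +1; sign now +1
(6481/1237): 6481 mod 1237 = 296, so (6481/1237) = (296/1237)
factor out 2^3: 296 = 2^3·37; with 1237 mod 8 = 5, (2/1237) = -1; sign now -1; continue with (37/1237)
flip (37/1237) -> (1237/37): both odd, 37 mod 4 = 1, 1237 mod 4 = 1, so the flip contributes +1; sign now -1
(1237/37): 1237 mod 37 = 16, so (1237/37) = (16/37)
factor out 2^4: 16 = 2^4·1; with 37 mod 8 = 5, (2/37) = -1; sign now -1; continue with (1/37)
reached (1/37) = 1, so the symbol is -1

-1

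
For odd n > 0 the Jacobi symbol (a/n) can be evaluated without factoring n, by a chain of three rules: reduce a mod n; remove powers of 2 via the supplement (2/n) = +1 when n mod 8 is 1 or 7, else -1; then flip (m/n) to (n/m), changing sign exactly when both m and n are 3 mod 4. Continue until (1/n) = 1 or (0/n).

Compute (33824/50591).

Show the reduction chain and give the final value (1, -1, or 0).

-1

33824 = 2^5·1057; (2/50591) = +1 since 50591 mod 8 = 7, so (33824/50591) = (+1)^5·(1057/50591); sign now +1
reciprocity: (1057/50591) = +1·(50591/1057) since 1057 mod 4 = 1, 50591 mod 4 = 3; sign now +1
(50591/1057) = (912/1057)   [reduce mod 1057]
912 = 2^4·57; (2/1057) = +1 since 1057 mod 8 = 1, so (912/1057) = (+1)^4·(57/1057); sign now +1
reciprocity: (57/1057) = +1·(1057/57) since 57 mod 4 = 1, 1057 mod 4 = 1; sign now +1
(1057/57) = (31/57)   [reduce mod 57]
reciprocity: (31/57) = +1·(57/31) since 31 mod 4 = 3, 57 mod 4 = 1; sign now +1
(57/31) = (26/31)   [reduce mod 31]
26 = 2^1·13; (2/31) = +1 since 31 mod 8 = 7, so (26/31) = (+1)^1·(13/31); sign now +1
reciprocity: (13/31) = +1·(31/13) since 13 mod 4 = 1, 31 mod 4 = 3; sign now +1
(31/13) = (5/13)   [reduce mod 13]
reciprocity: (5/13) = +1·(13/5) since 5 mod 4 = 1, 13 mod 4 = 1; sign now +1
(13/5) = (3/5)   [reduce mod 5]
reciprocity: (3/5) = +1·(5/3) since 3 mod 4 = 3, 5 mod 4 = 1; sign now +1
(5/3) = (2/3)   [reduce mod 3]
2 = 2^1·1; (2/3) = -1 since 3 mod 8 = 3, so (2/3) = (-1)^1·(1/3); sign now -1
(1/3) = 1; final value = sign = -1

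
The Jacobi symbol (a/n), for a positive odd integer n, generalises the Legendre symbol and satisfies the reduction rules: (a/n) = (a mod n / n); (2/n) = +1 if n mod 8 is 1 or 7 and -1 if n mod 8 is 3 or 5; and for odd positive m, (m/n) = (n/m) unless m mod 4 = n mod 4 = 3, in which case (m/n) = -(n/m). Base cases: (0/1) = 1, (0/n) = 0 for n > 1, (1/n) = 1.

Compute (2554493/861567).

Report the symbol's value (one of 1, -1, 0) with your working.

(2554493/861567) = (831359/861567)   [reduce mod 861567]
reciprocity: (831359/861567) = -1·(861567/831359) since 831359 mod 4 = 3, 861567 mod 4 = 3; sign now -1
(861567/831359) = (30208/831359)   [reduce mod 831359]
30208 = 2^9·59; (2/831359) = +1 since 831359 mod 8 = 7, so (30208/831359) = (+1)^9·(59/831359); sign now -1
reciprocity: (59/831359) = -1·(831359/59) since 59 mod 4 = 3, 831359 mod 4 = 3; sign now +1
(831359/59) = (49/59)   [reduce mod 59]
reciprocity: (49/59) = +1·(59/49) since 49 mod 4 = 1, 59 mod 4 = 3; sign now +1
(59/49) = (10/49)   [reduce mod 49]
10 = 2^1·5; (2/49) = +1 since 49 mod 8 = 1, so (10/49) = (+1)^1·(5/49); sign now +1
reciprocity: (5/49) = +1·(49/5) since 5 mod 4 = 1, 49 mod 4 = 1; sign now +1
(49/5) = (4/5)   [reduce mod 5]
4 = 2^2·1; (2/5) = -1 since 5 mod 8 = 5, so (4/5) = (-1)^2·(1/5); sign now +1
(1/5) = 1; final value = sign = +1

1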